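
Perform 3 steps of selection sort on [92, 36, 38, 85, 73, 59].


Initial: [92, 36, 38, 85, 73, 59]
Step 1: min=36 at 1
  Swap: [36, 92, 38, 85, 73, 59]
Step 2: min=38 at 2
  Swap: [36, 38, 92, 85, 73, 59]
Step 3: min=59 at 5
  Swap: [36, 38, 59, 85, 73, 92]

After 3 steps: [36, 38, 59, 85, 73, 92]


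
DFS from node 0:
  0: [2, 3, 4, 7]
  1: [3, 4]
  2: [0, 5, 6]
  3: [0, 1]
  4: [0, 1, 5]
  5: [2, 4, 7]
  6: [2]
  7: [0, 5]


Visit 0, push [7, 4, 3, 2]
Visit 2, push [6, 5]
Visit 5, push [7, 4]
Visit 4, push [1]
Visit 1, push [3]
Visit 3, push []
Visit 7, push []
Visit 6, push []

DFS order: [0, 2, 5, 4, 1, 3, 7, 6]


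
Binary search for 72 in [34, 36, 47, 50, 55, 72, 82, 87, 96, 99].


Step 1: lo=0, hi=9, mid=4, val=55
Step 2: lo=5, hi=9, mid=7, val=87
Step 3: lo=5, hi=6, mid=5, val=72

Found at index 5


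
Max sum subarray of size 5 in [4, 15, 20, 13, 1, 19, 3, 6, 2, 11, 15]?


[0:5]: 53
[1:6]: 68
[2:7]: 56
[3:8]: 42
[4:9]: 31
[5:10]: 41
[6:11]: 37

Max: 68 at [1:6]


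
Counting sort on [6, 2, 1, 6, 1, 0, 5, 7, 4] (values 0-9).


Input: [6, 2, 1, 6, 1, 0, 5, 7, 4]
Counts: [1, 2, 1, 0, 1, 1, 2, 1, 0, 0]

Sorted: [0, 1, 1, 2, 4, 5, 6, 6, 7]


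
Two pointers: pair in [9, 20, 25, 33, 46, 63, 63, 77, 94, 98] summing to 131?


lo=0(9)+hi=9(98)=107
lo=1(20)+hi=9(98)=118
lo=2(25)+hi=9(98)=123
lo=3(33)+hi=9(98)=131

Yes: 33+98=131


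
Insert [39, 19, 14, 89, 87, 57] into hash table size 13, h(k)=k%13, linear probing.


Insert 39: h=0 -> slot 0
Insert 19: h=6 -> slot 6
Insert 14: h=1 -> slot 1
Insert 89: h=11 -> slot 11
Insert 87: h=9 -> slot 9
Insert 57: h=5 -> slot 5

Table: [39, 14, None, None, None, 57, 19, None, None, 87, None, 89, None]


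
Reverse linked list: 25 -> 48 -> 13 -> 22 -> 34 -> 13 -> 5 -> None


Step 1: curr=25, set curr.next=prev(None) | reversed so far: 25
Step 2: curr=48, set curr.next=prev(25) | reversed so far: 48 -> 25
Step 3: curr=13, set curr.next=prev(48) | reversed so far: 13 -> 48 -> 25
Step 4: curr=22, set curr.next=prev(13) | reversed so far: 22 -> 13 -> 48 -> 25
Step 5: curr=34, set curr.next=prev(22) | reversed so far: 34 -> 22 -> 13 -> 48 -> 25
Step 6: curr=13, set curr.next=prev(34) | reversed so far: 13 -> 34 -> 22 -> 13 -> 48 -> 25
Step 7: curr=5, set curr.next=prev(13) | reversed so far: 5 -> 13 -> 34 -> 22 -> 13 -> 48 -> 25

5 -> 13 -> 34 -> 22 -> 13 -> 48 -> 25 -> None


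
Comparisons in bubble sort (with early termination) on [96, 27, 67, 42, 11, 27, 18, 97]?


Algorithm: bubble sort (with early termination)
Input: [96, 27, 67, 42, 11, 27, 18, 97]
Sorted: [11, 18, 27, 27, 42, 67, 96, 97]

27


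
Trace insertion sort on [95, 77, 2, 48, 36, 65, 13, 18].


Initial: [95, 77, 2, 48, 36, 65, 13, 18]
Insert 77: [77, 95, 2, 48, 36, 65, 13, 18]
Insert 2: [2, 77, 95, 48, 36, 65, 13, 18]
Insert 48: [2, 48, 77, 95, 36, 65, 13, 18]
Insert 36: [2, 36, 48, 77, 95, 65, 13, 18]
Insert 65: [2, 36, 48, 65, 77, 95, 13, 18]
Insert 13: [2, 13, 36, 48, 65, 77, 95, 18]
Insert 18: [2, 13, 18, 36, 48, 65, 77, 95]

Sorted: [2, 13, 18, 36, 48, 65, 77, 95]


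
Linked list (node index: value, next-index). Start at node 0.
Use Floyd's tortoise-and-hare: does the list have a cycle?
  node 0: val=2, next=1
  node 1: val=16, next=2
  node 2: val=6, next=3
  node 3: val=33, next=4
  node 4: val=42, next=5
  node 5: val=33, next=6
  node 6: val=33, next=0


Floyd's tortoise (slow, +1) and hare (fast, +2):
  init: slow=0, fast=0
  step 1: slow=1, fast=2
  step 2: slow=2, fast=4
  step 3: slow=3, fast=6
  step 4: slow=4, fast=1
  step 5: slow=5, fast=3
  step 6: slow=6, fast=5
  step 7: slow=0, fast=0
  slow == fast at node 0: cycle detected

Cycle: yes


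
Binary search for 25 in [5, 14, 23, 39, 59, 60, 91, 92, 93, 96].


Step 1: lo=0, hi=9, mid=4, val=59
Step 2: lo=0, hi=3, mid=1, val=14
Step 3: lo=2, hi=3, mid=2, val=23
Step 4: lo=3, hi=3, mid=3, val=39

Not found


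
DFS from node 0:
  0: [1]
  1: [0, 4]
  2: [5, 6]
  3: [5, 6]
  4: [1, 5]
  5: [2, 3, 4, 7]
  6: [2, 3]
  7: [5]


Visit 0, push [1]
Visit 1, push [4]
Visit 4, push [5]
Visit 5, push [7, 3, 2]
Visit 2, push [6]
Visit 6, push [3]
Visit 3, push []
Visit 7, push []

DFS order: [0, 1, 4, 5, 2, 6, 3, 7]


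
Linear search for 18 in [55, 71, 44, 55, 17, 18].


i=0: 55!=18
i=1: 71!=18
i=2: 44!=18
i=3: 55!=18
i=4: 17!=18
i=5: 18==18 found!

Found at 5, 6 comps


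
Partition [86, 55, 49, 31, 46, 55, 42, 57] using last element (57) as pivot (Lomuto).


Pivot: 57
  55 <= 57: swap -> [55, 86, 49, 31, 46, 55, 42, 57]
  49 <= 57: swap -> [55, 49, 86, 31, 46, 55, 42, 57]
  31 <= 57: swap -> [55, 49, 31, 86, 46, 55, 42, 57]
  46 <= 57: swap -> [55, 49, 31, 46, 86, 55, 42, 57]
  55 <= 57: swap -> [55, 49, 31, 46, 55, 86, 42, 57]
  42 <= 57: swap -> [55, 49, 31, 46, 55, 42, 86, 57]
Place pivot at 6: [55, 49, 31, 46, 55, 42, 57, 86]

Partitioned: [55, 49, 31, 46, 55, 42, 57, 86]


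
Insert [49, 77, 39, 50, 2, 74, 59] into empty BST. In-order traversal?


Insert 49: root
Insert 77: R from 49
Insert 39: L from 49
Insert 50: R from 49 -> L from 77
Insert 2: L from 49 -> L from 39
Insert 74: R from 49 -> L from 77 -> R from 50
Insert 59: R from 49 -> L from 77 -> R from 50 -> L from 74

In-order: [2, 39, 49, 50, 59, 74, 77]


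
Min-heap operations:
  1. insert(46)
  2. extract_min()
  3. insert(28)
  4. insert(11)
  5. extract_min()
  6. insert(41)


insert(46) -> [46]
extract_min()->46, []
insert(28) -> [28]
insert(11) -> [11, 28]
extract_min()->11, [28]
insert(41) -> [28, 41]

Final heap: [28, 41]


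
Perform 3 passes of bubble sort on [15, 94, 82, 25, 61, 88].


Initial: [15, 94, 82, 25, 61, 88]
Pass 1: [15, 82, 25, 61, 88, 94] (4 swaps)
Pass 2: [15, 25, 61, 82, 88, 94] (2 swaps)
Pass 3: [15, 25, 61, 82, 88, 94] (0 swaps)

After 3 passes: [15, 25, 61, 82, 88, 94]


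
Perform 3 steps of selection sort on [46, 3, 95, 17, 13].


Initial: [46, 3, 95, 17, 13]
Step 1: min=3 at 1
  Swap: [3, 46, 95, 17, 13]
Step 2: min=13 at 4
  Swap: [3, 13, 95, 17, 46]
Step 3: min=17 at 3
  Swap: [3, 13, 17, 95, 46]

After 3 steps: [3, 13, 17, 95, 46]


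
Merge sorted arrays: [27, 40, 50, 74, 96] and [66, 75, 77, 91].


Take 27 from A
Take 40 from A
Take 50 from A
Take 66 from B
Take 74 from A
Take 75 from B
Take 77 from B
Take 91 from B

Merged: [27, 40, 50, 66, 74, 75, 77, 91, 96]


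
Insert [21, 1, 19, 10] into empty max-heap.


Insert 21: [21]
Insert 1: [21, 1]
Insert 19: [21, 1, 19]
Insert 10: [21, 10, 19, 1]

Final heap: [21, 10, 19, 1]


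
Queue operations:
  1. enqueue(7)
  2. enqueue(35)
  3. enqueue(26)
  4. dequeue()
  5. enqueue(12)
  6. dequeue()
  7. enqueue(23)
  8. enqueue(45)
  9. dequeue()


enqueue(7) -> [7]
enqueue(35) -> [7, 35]
enqueue(26) -> [7, 35, 26]
dequeue()->7, [35, 26]
enqueue(12) -> [35, 26, 12]
dequeue()->35, [26, 12]
enqueue(23) -> [26, 12, 23]
enqueue(45) -> [26, 12, 23, 45]
dequeue()->26, [12, 23, 45]

Final queue: [12, 23, 45]


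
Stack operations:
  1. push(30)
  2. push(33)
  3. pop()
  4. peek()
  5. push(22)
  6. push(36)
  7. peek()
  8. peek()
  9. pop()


push(30) -> [30]
push(33) -> [30, 33]
pop()->33, [30]
peek()->30
push(22) -> [30, 22]
push(36) -> [30, 22, 36]
peek()->36
peek()->36
pop()->36, [30, 22]

Final stack: [30, 22]


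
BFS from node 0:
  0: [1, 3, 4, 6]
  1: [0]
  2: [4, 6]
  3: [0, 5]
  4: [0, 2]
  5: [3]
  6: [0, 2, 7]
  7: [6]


Visit 0, enqueue [1, 3, 4, 6]
Visit 1, enqueue []
Visit 3, enqueue [5]
Visit 4, enqueue [2]
Visit 6, enqueue [7]
Visit 5, enqueue []
Visit 2, enqueue []
Visit 7, enqueue []

BFS order: [0, 1, 3, 4, 6, 5, 2, 7]


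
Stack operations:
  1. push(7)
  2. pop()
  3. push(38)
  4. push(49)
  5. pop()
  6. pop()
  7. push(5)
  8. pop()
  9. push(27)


push(7) -> [7]
pop()->7, []
push(38) -> [38]
push(49) -> [38, 49]
pop()->49, [38]
pop()->38, []
push(5) -> [5]
pop()->5, []
push(27) -> [27]

Final stack: [27]


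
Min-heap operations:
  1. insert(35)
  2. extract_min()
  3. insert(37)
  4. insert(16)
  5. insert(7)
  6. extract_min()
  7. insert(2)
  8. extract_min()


insert(35) -> [35]
extract_min()->35, []
insert(37) -> [37]
insert(16) -> [16, 37]
insert(7) -> [7, 37, 16]
extract_min()->7, [16, 37]
insert(2) -> [2, 37, 16]
extract_min()->2, [16, 37]

Final heap: [16, 37]


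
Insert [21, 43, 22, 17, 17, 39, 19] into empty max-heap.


Insert 21: [21]
Insert 43: [43, 21]
Insert 22: [43, 21, 22]
Insert 17: [43, 21, 22, 17]
Insert 17: [43, 21, 22, 17, 17]
Insert 39: [43, 21, 39, 17, 17, 22]
Insert 19: [43, 21, 39, 17, 17, 22, 19]

Final heap: [43, 21, 39, 17, 17, 22, 19]


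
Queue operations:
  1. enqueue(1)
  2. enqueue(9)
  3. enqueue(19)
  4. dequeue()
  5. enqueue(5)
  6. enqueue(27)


enqueue(1) -> [1]
enqueue(9) -> [1, 9]
enqueue(19) -> [1, 9, 19]
dequeue()->1, [9, 19]
enqueue(5) -> [9, 19, 5]
enqueue(27) -> [9, 19, 5, 27]

Final queue: [9, 19, 5, 27]


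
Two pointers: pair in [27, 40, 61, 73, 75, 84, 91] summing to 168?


lo=0(27)+hi=6(91)=118
lo=1(40)+hi=6(91)=131
lo=2(61)+hi=6(91)=152
lo=3(73)+hi=6(91)=164
lo=4(75)+hi=6(91)=166
lo=5(84)+hi=6(91)=175

No pair found


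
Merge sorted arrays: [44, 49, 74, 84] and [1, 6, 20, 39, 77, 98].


Take 1 from B
Take 6 from B
Take 20 from B
Take 39 from B
Take 44 from A
Take 49 from A
Take 74 from A
Take 77 from B
Take 84 from A

Merged: [1, 6, 20, 39, 44, 49, 74, 77, 84, 98]


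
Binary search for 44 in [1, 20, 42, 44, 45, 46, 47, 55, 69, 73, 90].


Step 1: lo=0, hi=10, mid=5, val=46
Step 2: lo=0, hi=4, mid=2, val=42
Step 3: lo=3, hi=4, mid=3, val=44

Found at index 3


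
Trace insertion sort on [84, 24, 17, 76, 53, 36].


Initial: [84, 24, 17, 76, 53, 36]
Insert 24: [24, 84, 17, 76, 53, 36]
Insert 17: [17, 24, 84, 76, 53, 36]
Insert 76: [17, 24, 76, 84, 53, 36]
Insert 53: [17, 24, 53, 76, 84, 36]
Insert 36: [17, 24, 36, 53, 76, 84]

Sorted: [17, 24, 36, 53, 76, 84]


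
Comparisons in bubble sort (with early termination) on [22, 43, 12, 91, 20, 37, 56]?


Algorithm: bubble sort (with early termination)
Input: [22, 43, 12, 91, 20, 37, 56]
Sorted: [12, 20, 22, 37, 43, 56, 91]

18


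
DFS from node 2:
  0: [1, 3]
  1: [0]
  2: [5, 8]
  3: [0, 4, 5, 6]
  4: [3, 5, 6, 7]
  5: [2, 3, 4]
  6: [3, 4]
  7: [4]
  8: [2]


Visit 2, push [8, 5]
Visit 5, push [4, 3]
Visit 3, push [6, 4, 0]
Visit 0, push [1]
Visit 1, push []
Visit 4, push [7, 6]
Visit 6, push []
Visit 7, push []
Visit 8, push []

DFS order: [2, 5, 3, 0, 1, 4, 6, 7, 8]


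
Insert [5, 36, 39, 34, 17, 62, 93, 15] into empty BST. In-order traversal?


Insert 5: root
Insert 36: R from 5
Insert 39: R from 5 -> R from 36
Insert 34: R from 5 -> L from 36
Insert 17: R from 5 -> L from 36 -> L from 34
Insert 62: R from 5 -> R from 36 -> R from 39
Insert 93: R from 5 -> R from 36 -> R from 39 -> R from 62
Insert 15: R from 5 -> L from 36 -> L from 34 -> L from 17

In-order: [5, 15, 17, 34, 36, 39, 62, 93]


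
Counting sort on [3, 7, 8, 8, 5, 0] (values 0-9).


Input: [3, 7, 8, 8, 5, 0]
Counts: [1, 0, 0, 1, 0, 1, 0, 1, 2, 0]

Sorted: [0, 3, 5, 7, 8, 8]


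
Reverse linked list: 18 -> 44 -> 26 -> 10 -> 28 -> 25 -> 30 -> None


Step 1: curr=18, set curr.next=prev(None) | reversed so far: 18
Step 2: curr=44, set curr.next=prev(18) | reversed so far: 44 -> 18
Step 3: curr=26, set curr.next=prev(44) | reversed so far: 26 -> 44 -> 18
Step 4: curr=10, set curr.next=prev(26) | reversed so far: 10 -> 26 -> 44 -> 18
Step 5: curr=28, set curr.next=prev(10) | reversed so far: 28 -> 10 -> 26 -> 44 -> 18
Step 6: curr=25, set curr.next=prev(28) | reversed so far: 25 -> 28 -> 10 -> 26 -> 44 -> 18
Step 7: curr=30, set curr.next=prev(25) | reversed so far: 30 -> 25 -> 28 -> 10 -> 26 -> 44 -> 18

30 -> 25 -> 28 -> 10 -> 26 -> 44 -> 18 -> None


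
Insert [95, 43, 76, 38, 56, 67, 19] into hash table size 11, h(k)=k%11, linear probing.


Insert 95: h=7 -> slot 7
Insert 43: h=10 -> slot 10
Insert 76: h=10, 1 probes -> slot 0
Insert 38: h=5 -> slot 5
Insert 56: h=1 -> slot 1
Insert 67: h=1, 1 probes -> slot 2
Insert 19: h=8 -> slot 8

Table: [76, 56, 67, None, None, 38, None, 95, 19, None, 43]


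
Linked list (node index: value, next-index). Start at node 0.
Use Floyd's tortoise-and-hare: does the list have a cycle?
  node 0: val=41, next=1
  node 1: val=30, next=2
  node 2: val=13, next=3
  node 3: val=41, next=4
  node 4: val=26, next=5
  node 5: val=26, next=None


Floyd's tortoise (slow, +1) and hare (fast, +2):
  init: slow=0, fast=0
  step 1: slow=1, fast=2
  step 2: slow=2, fast=4
  step 3: fast 4->5->None, no cycle

Cycle: no


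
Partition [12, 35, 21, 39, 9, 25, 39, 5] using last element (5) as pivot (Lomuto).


Pivot: 5
Place pivot at 0: [5, 35, 21, 39, 9, 25, 39, 12]

Partitioned: [5, 35, 21, 39, 9, 25, 39, 12]


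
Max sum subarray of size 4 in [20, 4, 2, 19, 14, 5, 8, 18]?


[0:4]: 45
[1:5]: 39
[2:6]: 40
[3:7]: 46
[4:8]: 45

Max: 46 at [3:7]


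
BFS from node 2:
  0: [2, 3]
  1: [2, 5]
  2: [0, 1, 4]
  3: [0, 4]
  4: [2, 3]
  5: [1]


Visit 2, enqueue [0, 1, 4]
Visit 0, enqueue [3]
Visit 1, enqueue [5]
Visit 4, enqueue []
Visit 3, enqueue []
Visit 5, enqueue []

BFS order: [2, 0, 1, 4, 3, 5]


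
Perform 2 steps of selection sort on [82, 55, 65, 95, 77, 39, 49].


Initial: [82, 55, 65, 95, 77, 39, 49]
Step 1: min=39 at 5
  Swap: [39, 55, 65, 95, 77, 82, 49]
Step 2: min=49 at 6
  Swap: [39, 49, 65, 95, 77, 82, 55]

After 2 steps: [39, 49, 65, 95, 77, 82, 55]


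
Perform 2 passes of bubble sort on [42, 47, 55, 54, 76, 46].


Initial: [42, 47, 55, 54, 76, 46]
Pass 1: [42, 47, 54, 55, 46, 76] (2 swaps)
Pass 2: [42, 47, 54, 46, 55, 76] (1 swaps)

After 2 passes: [42, 47, 54, 46, 55, 76]


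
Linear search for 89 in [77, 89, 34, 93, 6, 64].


i=0: 77!=89
i=1: 89==89 found!

Found at 1, 2 comps


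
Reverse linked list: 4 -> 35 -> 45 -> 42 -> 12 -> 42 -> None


Step 1: curr=4, set curr.next=prev(None) | reversed so far: 4
Step 2: curr=35, set curr.next=prev(4) | reversed so far: 35 -> 4
Step 3: curr=45, set curr.next=prev(35) | reversed so far: 45 -> 35 -> 4
Step 4: curr=42, set curr.next=prev(45) | reversed so far: 42 -> 45 -> 35 -> 4
Step 5: curr=12, set curr.next=prev(42) | reversed so far: 12 -> 42 -> 45 -> 35 -> 4
Step 6: curr=42, set curr.next=prev(12) | reversed so far: 42 -> 12 -> 42 -> 45 -> 35 -> 4

42 -> 12 -> 42 -> 45 -> 35 -> 4 -> None


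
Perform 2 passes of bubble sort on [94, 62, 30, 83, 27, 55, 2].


Initial: [94, 62, 30, 83, 27, 55, 2]
Pass 1: [62, 30, 83, 27, 55, 2, 94] (6 swaps)
Pass 2: [30, 62, 27, 55, 2, 83, 94] (4 swaps)

After 2 passes: [30, 62, 27, 55, 2, 83, 94]


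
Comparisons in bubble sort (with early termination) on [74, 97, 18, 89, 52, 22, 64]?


Algorithm: bubble sort (with early termination)
Input: [74, 97, 18, 89, 52, 22, 64]
Sorted: [18, 22, 52, 64, 74, 89, 97]

20


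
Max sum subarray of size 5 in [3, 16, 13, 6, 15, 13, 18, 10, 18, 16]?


[0:5]: 53
[1:6]: 63
[2:7]: 65
[3:8]: 62
[4:9]: 74
[5:10]: 75

Max: 75 at [5:10]


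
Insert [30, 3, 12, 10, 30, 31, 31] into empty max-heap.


Insert 30: [30]
Insert 3: [30, 3]
Insert 12: [30, 3, 12]
Insert 10: [30, 10, 12, 3]
Insert 30: [30, 30, 12, 3, 10]
Insert 31: [31, 30, 30, 3, 10, 12]
Insert 31: [31, 30, 31, 3, 10, 12, 30]

Final heap: [31, 30, 31, 3, 10, 12, 30]


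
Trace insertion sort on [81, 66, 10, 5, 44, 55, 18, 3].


Initial: [81, 66, 10, 5, 44, 55, 18, 3]
Insert 66: [66, 81, 10, 5, 44, 55, 18, 3]
Insert 10: [10, 66, 81, 5, 44, 55, 18, 3]
Insert 5: [5, 10, 66, 81, 44, 55, 18, 3]
Insert 44: [5, 10, 44, 66, 81, 55, 18, 3]
Insert 55: [5, 10, 44, 55, 66, 81, 18, 3]
Insert 18: [5, 10, 18, 44, 55, 66, 81, 3]
Insert 3: [3, 5, 10, 18, 44, 55, 66, 81]

Sorted: [3, 5, 10, 18, 44, 55, 66, 81]


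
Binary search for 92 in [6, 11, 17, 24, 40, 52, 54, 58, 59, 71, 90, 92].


Step 1: lo=0, hi=11, mid=5, val=52
Step 2: lo=6, hi=11, mid=8, val=59
Step 3: lo=9, hi=11, mid=10, val=90
Step 4: lo=11, hi=11, mid=11, val=92

Found at index 11


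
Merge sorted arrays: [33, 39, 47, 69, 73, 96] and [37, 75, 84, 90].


Take 33 from A
Take 37 from B
Take 39 from A
Take 47 from A
Take 69 from A
Take 73 from A
Take 75 from B
Take 84 from B
Take 90 from B

Merged: [33, 37, 39, 47, 69, 73, 75, 84, 90, 96]


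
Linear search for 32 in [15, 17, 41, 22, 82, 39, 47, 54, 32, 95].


i=0: 15!=32
i=1: 17!=32
i=2: 41!=32
i=3: 22!=32
i=4: 82!=32
i=5: 39!=32
i=6: 47!=32
i=7: 54!=32
i=8: 32==32 found!

Found at 8, 9 comps


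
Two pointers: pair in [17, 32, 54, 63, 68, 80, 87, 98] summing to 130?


lo=0(17)+hi=7(98)=115
lo=1(32)+hi=7(98)=130

Yes: 32+98=130


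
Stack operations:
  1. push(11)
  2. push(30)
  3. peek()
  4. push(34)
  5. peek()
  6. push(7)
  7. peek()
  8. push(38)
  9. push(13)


push(11) -> [11]
push(30) -> [11, 30]
peek()->30
push(34) -> [11, 30, 34]
peek()->34
push(7) -> [11, 30, 34, 7]
peek()->7
push(38) -> [11, 30, 34, 7, 38]
push(13) -> [11, 30, 34, 7, 38, 13]

Final stack: [11, 30, 34, 7, 38, 13]


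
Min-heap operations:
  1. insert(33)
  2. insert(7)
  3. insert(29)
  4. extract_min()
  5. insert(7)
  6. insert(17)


insert(33) -> [33]
insert(7) -> [7, 33]
insert(29) -> [7, 33, 29]
extract_min()->7, [29, 33]
insert(7) -> [7, 33, 29]
insert(17) -> [7, 17, 29, 33]

Final heap: [7, 17, 29, 33]


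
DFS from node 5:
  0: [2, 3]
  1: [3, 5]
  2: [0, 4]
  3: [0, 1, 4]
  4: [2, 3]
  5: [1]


Visit 5, push [1]
Visit 1, push [3]
Visit 3, push [4, 0]
Visit 0, push [2]
Visit 2, push [4]
Visit 4, push []

DFS order: [5, 1, 3, 0, 2, 4]


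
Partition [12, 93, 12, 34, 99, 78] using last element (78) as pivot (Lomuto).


Pivot: 78
  12 <= 78: advance i (no swap)
  12 <= 78: swap -> [12, 12, 93, 34, 99, 78]
  34 <= 78: swap -> [12, 12, 34, 93, 99, 78]
Place pivot at 3: [12, 12, 34, 78, 99, 93]

Partitioned: [12, 12, 34, 78, 99, 93]


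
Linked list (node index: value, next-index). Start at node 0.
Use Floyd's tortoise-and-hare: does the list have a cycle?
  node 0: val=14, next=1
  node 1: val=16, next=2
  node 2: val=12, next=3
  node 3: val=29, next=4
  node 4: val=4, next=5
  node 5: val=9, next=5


Floyd's tortoise (slow, +1) and hare (fast, +2):
  init: slow=0, fast=0
  step 1: slow=1, fast=2
  step 2: slow=2, fast=4
  step 3: slow=3, fast=5
  step 4: slow=4, fast=5
  step 5: slow=5, fast=5
  slow == fast at node 5: cycle detected

Cycle: yes


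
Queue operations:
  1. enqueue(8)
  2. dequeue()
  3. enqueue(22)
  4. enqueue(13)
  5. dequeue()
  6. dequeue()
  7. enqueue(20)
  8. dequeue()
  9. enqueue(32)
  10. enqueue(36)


enqueue(8) -> [8]
dequeue()->8, []
enqueue(22) -> [22]
enqueue(13) -> [22, 13]
dequeue()->22, [13]
dequeue()->13, []
enqueue(20) -> [20]
dequeue()->20, []
enqueue(32) -> [32]
enqueue(36) -> [32, 36]

Final queue: [32, 36]


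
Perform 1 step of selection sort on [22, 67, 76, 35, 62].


Initial: [22, 67, 76, 35, 62]
Step 1: min=22 at 0
  Swap: [22, 67, 76, 35, 62]

After 1 step: [22, 67, 76, 35, 62]


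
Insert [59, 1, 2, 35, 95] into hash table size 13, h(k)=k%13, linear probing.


Insert 59: h=7 -> slot 7
Insert 1: h=1 -> slot 1
Insert 2: h=2 -> slot 2
Insert 35: h=9 -> slot 9
Insert 95: h=4 -> slot 4

Table: [None, 1, 2, None, 95, None, None, 59, None, 35, None, None, None]


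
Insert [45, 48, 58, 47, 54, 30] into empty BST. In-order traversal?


Insert 45: root
Insert 48: R from 45
Insert 58: R from 45 -> R from 48
Insert 47: R from 45 -> L from 48
Insert 54: R from 45 -> R from 48 -> L from 58
Insert 30: L from 45

In-order: [30, 45, 47, 48, 54, 58]


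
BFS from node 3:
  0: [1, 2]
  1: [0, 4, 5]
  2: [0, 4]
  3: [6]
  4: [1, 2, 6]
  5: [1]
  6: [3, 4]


Visit 3, enqueue [6]
Visit 6, enqueue [4]
Visit 4, enqueue [1, 2]
Visit 1, enqueue [0, 5]
Visit 2, enqueue []
Visit 0, enqueue []
Visit 5, enqueue []

BFS order: [3, 6, 4, 1, 2, 0, 5]


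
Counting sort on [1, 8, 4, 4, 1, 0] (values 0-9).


Input: [1, 8, 4, 4, 1, 0]
Counts: [1, 2, 0, 0, 2, 0, 0, 0, 1, 0]

Sorted: [0, 1, 1, 4, 4, 8]


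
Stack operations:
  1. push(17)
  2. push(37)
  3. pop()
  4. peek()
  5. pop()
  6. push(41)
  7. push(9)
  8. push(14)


push(17) -> [17]
push(37) -> [17, 37]
pop()->37, [17]
peek()->17
pop()->17, []
push(41) -> [41]
push(9) -> [41, 9]
push(14) -> [41, 9, 14]

Final stack: [41, 9, 14]


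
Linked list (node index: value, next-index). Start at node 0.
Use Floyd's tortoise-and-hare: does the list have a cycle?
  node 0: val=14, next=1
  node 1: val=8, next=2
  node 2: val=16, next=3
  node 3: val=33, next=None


Floyd's tortoise (slow, +1) and hare (fast, +2):
  init: slow=0, fast=0
  step 1: slow=1, fast=2
  step 2: fast 2->3->None, no cycle

Cycle: no


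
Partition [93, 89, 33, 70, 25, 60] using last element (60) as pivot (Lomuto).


Pivot: 60
  33 <= 60: swap -> [33, 89, 93, 70, 25, 60]
  25 <= 60: swap -> [33, 25, 93, 70, 89, 60]
Place pivot at 2: [33, 25, 60, 70, 89, 93]

Partitioned: [33, 25, 60, 70, 89, 93]


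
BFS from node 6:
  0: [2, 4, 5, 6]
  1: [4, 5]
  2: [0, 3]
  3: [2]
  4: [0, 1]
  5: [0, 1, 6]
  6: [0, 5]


Visit 6, enqueue [0, 5]
Visit 0, enqueue [2, 4]
Visit 5, enqueue [1]
Visit 2, enqueue [3]
Visit 4, enqueue []
Visit 1, enqueue []
Visit 3, enqueue []

BFS order: [6, 0, 5, 2, 4, 1, 3]


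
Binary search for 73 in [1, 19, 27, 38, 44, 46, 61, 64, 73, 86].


Step 1: lo=0, hi=9, mid=4, val=44
Step 2: lo=5, hi=9, mid=7, val=64
Step 3: lo=8, hi=9, mid=8, val=73

Found at index 8


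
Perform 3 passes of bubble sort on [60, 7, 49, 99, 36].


Initial: [60, 7, 49, 99, 36]
Pass 1: [7, 49, 60, 36, 99] (3 swaps)
Pass 2: [7, 49, 36, 60, 99] (1 swaps)
Pass 3: [7, 36, 49, 60, 99] (1 swaps)

After 3 passes: [7, 36, 49, 60, 99]


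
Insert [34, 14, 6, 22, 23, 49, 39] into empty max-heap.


Insert 34: [34]
Insert 14: [34, 14]
Insert 6: [34, 14, 6]
Insert 22: [34, 22, 6, 14]
Insert 23: [34, 23, 6, 14, 22]
Insert 49: [49, 23, 34, 14, 22, 6]
Insert 39: [49, 23, 39, 14, 22, 6, 34]

Final heap: [49, 23, 39, 14, 22, 6, 34]


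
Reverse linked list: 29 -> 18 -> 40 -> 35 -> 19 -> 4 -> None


Step 1: curr=29, set curr.next=prev(None) | reversed so far: 29
Step 2: curr=18, set curr.next=prev(29) | reversed so far: 18 -> 29
Step 3: curr=40, set curr.next=prev(18) | reversed so far: 40 -> 18 -> 29
Step 4: curr=35, set curr.next=prev(40) | reversed so far: 35 -> 40 -> 18 -> 29
Step 5: curr=19, set curr.next=prev(35) | reversed so far: 19 -> 35 -> 40 -> 18 -> 29
Step 6: curr=4, set curr.next=prev(19) | reversed so far: 4 -> 19 -> 35 -> 40 -> 18 -> 29

4 -> 19 -> 35 -> 40 -> 18 -> 29 -> None


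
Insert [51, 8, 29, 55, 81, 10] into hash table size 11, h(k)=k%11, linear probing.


Insert 51: h=7 -> slot 7
Insert 8: h=8 -> slot 8
Insert 29: h=7, 2 probes -> slot 9
Insert 55: h=0 -> slot 0
Insert 81: h=4 -> slot 4
Insert 10: h=10 -> slot 10

Table: [55, None, None, None, 81, None, None, 51, 8, 29, 10]


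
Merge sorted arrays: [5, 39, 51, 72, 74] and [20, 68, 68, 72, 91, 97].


Take 5 from A
Take 20 from B
Take 39 from A
Take 51 from A
Take 68 from B
Take 68 from B
Take 72 from A
Take 72 from B
Take 74 from A

Merged: [5, 20, 39, 51, 68, 68, 72, 72, 74, 91, 97]


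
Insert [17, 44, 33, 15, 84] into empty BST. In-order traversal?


Insert 17: root
Insert 44: R from 17
Insert 33: R from 17 -> L from 44
Insert 15: L from 17
Insert 84: R from 17 -> R from 44

In-order: [15, 17, 33, 44, 84]


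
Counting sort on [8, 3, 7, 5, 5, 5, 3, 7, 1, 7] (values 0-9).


Input: [8, 3, 7, 5, 5, 5, 3, 7, 1, 7]
Counts: [0, 1, 0, 2, 0, 3, 0, 3, 1, 0]

Sorted: [1, 3, 3, 5, 5, 5, 7, 7, 7, 8]


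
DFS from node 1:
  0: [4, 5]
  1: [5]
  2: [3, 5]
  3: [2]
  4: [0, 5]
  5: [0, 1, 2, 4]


Visit 1, push [5]
Visit 5, push [4, 2, 0]
Visit 0, push [4]
Visit 4, push []
Visit 2, push [3]
Visit 3, push []

DFS order: [1, 5, 0, 4, 2, 3]


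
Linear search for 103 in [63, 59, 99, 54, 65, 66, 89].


i=0: 63!=103
i=1: 59!=103
i=2: 99!=103
i=3: 54!=103
i=4: 65!=103
i=5: 66!=103
i=6: 89!=103

Not found, 7 comps


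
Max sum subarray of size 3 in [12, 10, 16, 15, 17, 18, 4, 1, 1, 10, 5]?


[0:3]: 38
[1:4]: 41
[2:5]: 48
[3:6]: 50
[4:7]: 39
[5:8]: 23
[6:9]: 6
[7:10]: 12
[8:11]: 16

Max: 50 at [3:6]


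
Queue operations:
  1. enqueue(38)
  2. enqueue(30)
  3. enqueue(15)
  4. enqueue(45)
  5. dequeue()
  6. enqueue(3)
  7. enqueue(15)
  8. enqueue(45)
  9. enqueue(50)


enqueue(38) -> [38]
enqueue(30) -> [38, 30]
enqueue(15) -> [38, 30, 15]
enqueue(45) -> [38, 30, 15, 45]
dequeue()->38, [30, 15, 45]
enqueue(3) -> [30, 15, 45, 3]
enqueue(15) -> [30, 15, 45, 3, 15]
enqueue(45) -> [30, 15, 45, 3, 15, 45]
enqueue(50) -> [30, 15, 45, 3, 15, 45, 50]

Final queue: [30, 15, 45, 3, 15, 45, 50]


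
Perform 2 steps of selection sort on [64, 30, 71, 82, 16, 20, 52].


Initial: [64, 30, 71, 82, 16, 20, 52]
Step 1: min=16 at 4
  Swap: [16, 30, 71, 82, 64, 20, 52]
Step 2: min=20 at 5
  Swap: [16, 20, 71, 82, 64, 30, 52]

After 2 steps: [16, 20, 71, 82, 64, 30, 52]


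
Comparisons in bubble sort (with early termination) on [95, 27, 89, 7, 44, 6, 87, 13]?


Algorithm: bubble sort (with early termination)
Input: [95, 27, 89, 7, 44, 6, 87, 13]
Sorted: [6, 7, 13, 27, 44, 87, 89, 95]

27


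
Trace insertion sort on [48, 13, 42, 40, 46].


Initial: [48, 13, 42, 40, 46]
Insert 13: [13, 48, 42, 40, 46]
Insert 42: [13, 42, 48, 40, 46]
Insert 40: [13, 40, 42, 48, 46]
Insert 46: [13, 40, 42, 46, 48]

Sorted: [13, 40, 42, 46, 48]


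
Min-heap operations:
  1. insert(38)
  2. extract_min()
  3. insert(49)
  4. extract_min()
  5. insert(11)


insert(38) -> [38]
extract_min()->38, []
insert(49) -> [49]
extract_min()->49, []
insert(11) -> [11]

Final heap: [11]


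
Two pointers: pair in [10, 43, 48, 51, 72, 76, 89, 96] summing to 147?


lo=0(10)+hi=7(96)=106
lo=1(43)+hi=7(96)=139
lo=2(48)+hi=7(96)=144
lo=3(51)+hi=7(96)=147

Yes: 51+96=147


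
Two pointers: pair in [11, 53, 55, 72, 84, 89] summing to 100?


lo=0(11)+hi=5(89)=100

Yes: 11+89=100


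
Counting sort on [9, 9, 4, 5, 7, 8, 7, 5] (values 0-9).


Input: [9, 9, 4, 5, 7, 8, 7, 5]
Counts: [0, 0, 0, 0, 1, 2, 0, 2, 1, 2]

Sorted: [4, 5, 5, 7, 7, 8, 9, 9]


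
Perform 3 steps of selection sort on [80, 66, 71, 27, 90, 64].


Initial: [80, 66, 71, 27, 90, 64]
Step 1: min=27 at 3
  Swap: [27, 66, 71, 80, 90, 64]
Step 2: min=64 at 5
  Swap: [27, 64, 71, 80, 90, 66]
Step 3: min=66 at 5
  Swap: [27, 64, 66, 80, 90, 71]

After 3 steps: [27, 64, 66, 80, 90, 71]


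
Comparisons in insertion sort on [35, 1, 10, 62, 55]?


Algorithm: insertion sort
Input: [35, 1, 10, 62, 55]
Sorted: [1, 10, 35, 55, 62]

6


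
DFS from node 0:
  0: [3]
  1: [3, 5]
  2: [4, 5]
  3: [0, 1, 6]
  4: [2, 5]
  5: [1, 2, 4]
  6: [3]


Visit 0, push [3]
Visit 3, push [6, 1]
Visit 1, push [5]
Visit 5, push [4, 2]
Visit 2, push [4]
Visit 4, push []
Visit 6, push []

DFS order: [0, 3, 1, 5, 2, 4, 6]


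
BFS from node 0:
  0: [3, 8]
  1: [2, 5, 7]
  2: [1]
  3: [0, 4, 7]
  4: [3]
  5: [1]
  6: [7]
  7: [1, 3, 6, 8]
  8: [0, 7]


Visit 0, enqueue [3, 8]
Visit 3, enqueue [4, 7]
Visit 8, enqueue []
Visit 4, enqueue []
Visit 7, enqueue [1, 6]
Visit 1, enqueue [2, 5]
Visit 6, enqueue []
Visit 2, enqueue []
Visit 5, enqueue []

BFS order: [0, 3, 8, 4, 7, 1, 6, 2, 5]


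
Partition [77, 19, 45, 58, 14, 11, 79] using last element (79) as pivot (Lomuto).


Pivot: 79
  77 <= 79: advance i (no swap)
  19 <= 79: advance i (no swap)
  45 <= 79: advance i (no swap)
  58 <= 79: advance i (no swap)
  14 <= 79: advance i (no swap)
  11 <= 79: advance i (no swap)
Place pivot at 6: [77, 19, 45, 58, 14, 11, 79]

Partitioned: [77, 19, 45, 58, 14, 11, 79]


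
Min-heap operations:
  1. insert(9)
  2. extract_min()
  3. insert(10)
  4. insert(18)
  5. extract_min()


insert(9) -> [9]
extract_min()->9, []
insert(10) -> [10]
insert(18) -> [10, 18]
extract_min()->10, [18]

Final heap: [18]


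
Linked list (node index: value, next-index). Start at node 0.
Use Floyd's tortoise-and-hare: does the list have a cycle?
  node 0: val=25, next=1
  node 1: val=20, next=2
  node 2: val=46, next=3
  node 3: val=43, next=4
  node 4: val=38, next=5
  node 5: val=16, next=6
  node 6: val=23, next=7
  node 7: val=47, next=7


Floyd's tortoise (slow, +1) and hare (fast, +2):
  init: slow=0, fast=0
  step 1: slow=1, fast=2
  step 2: slow=2, fast=4
  step 3: slow=3, fast=6
  step 4: slow=4, fast=7
  step 5: slow=5, fast=7
  step 6: slow=6, fast=7
  step 7: slow=7, fast=7
  slow == fast at node 7: cycle detected

Cycle: yes


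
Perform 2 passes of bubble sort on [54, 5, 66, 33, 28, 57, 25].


Initial: [54, 5, 66, 33, 28, 57, 25]
Pass 1: [5, 54, 33, 28, 57, 25, 66] (5 swaps)
Pass 2: [5, 33, 28, 54, 25, 57, 66] (3 swaps)

After 2 passes: [5, 33, 28, 54, 25, 57, 66]


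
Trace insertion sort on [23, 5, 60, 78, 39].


Initial: [23, 5, 60, 78, 39]
Insert 5: [5, 23, 60, 78, 39]
Insert 60: [5, 23, 60, 78, 39]
Insert 78: [5, 23, 60, 78, 39]
Insert 39: [5, 23, 39, 60, 78]

Sorted: [5, 23, 39, 60, 78]


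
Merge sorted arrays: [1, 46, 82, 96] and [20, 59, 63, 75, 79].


Take 1 from A
Take 20 from B
Take 46 from A
Take 59 from B
Take 63 from B
Take 75 from B
Take 79 from B

Merged: [1, 20, 46, 59, 63, 75, 79, 82, 96]


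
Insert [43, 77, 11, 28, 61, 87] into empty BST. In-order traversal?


Insert 43: root
Insert 77: R from 43
Insert 11: L from 43
Insert 28: L from 43 -> R from 11
Insert 61: R from 43 -> L from 77
Insert 87: R from 43 -> R from 77

In-order: [11, 28, 43, 61, 77, 87]


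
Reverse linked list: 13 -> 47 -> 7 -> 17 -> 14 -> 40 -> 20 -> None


Step 1: curr=13, set curr.next=prev(None) | reversed so far: 13
Step 2: curr=47, set curr.next=prev(13) | reversed so far: 47 -> 13
Step 3: curr=7, set curr.next=prev(47) | reversed so far: 7 -> 47 -> 13
Step 4: curr=17, set curr.next=prev(7) | reversed so far: 17 -> 7 -> 47 -> 13
Step 5: curr=14, set curr.next=prev(17) | reversed so far: 14 -> 17 -> 7 -> 47 -> 13
Step 6: curr=40, set curr.next=prev(14) | reversed so far: 40 -> 14 -> 17 -> 7 -> 47 -> 13
Step 7: curr=20, set curr.next=prev(40) | reversed so far: 20 -> 40 -> 14 -> 17 -> 7 -> 47 -> 13

20 -> 40 -> 14 -> 17 -> 7 -> 47 -> 13 -> None


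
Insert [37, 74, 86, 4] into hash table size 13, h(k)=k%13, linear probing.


Insert 37: h=11 -> slot 11
Insert 74: h=9 -> slot 9
Insert 86: h=8 -> slot 8
Insert 4: h=4 -> slot 4

Table: [None, None, None, None, 4, None, None, None, 86, 74, None, 37, None]


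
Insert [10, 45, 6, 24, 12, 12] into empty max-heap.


Insert 10: [10]
Insert 45: [45, 10]
Insert 6: [45, 10, 6]
Insert 24: [45, 24, 6, 10]
Insert 12: [45, 24, 6, 10, 12]
Insert 12: [45, 24, 12, 10, 12, 6]

Final heap: [45, 24, 12, 10, 12, 6]


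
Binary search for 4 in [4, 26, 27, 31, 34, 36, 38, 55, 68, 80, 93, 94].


Step 1: lo=0, hi=11, mid=5, val=36
Step 2: lo=0, hi=4, mid=2, val=27
Step 3: lo=0, hi=1, mid=0, val=4

Found at index 0


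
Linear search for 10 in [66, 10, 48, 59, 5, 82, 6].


i=0: 66!=10
i=1: 10==10 found!

Found at 1, 2 comps


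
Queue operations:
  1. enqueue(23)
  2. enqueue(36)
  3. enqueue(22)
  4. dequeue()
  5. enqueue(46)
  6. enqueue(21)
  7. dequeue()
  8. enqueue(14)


enqueue(23) -> [23]
enqueue(36) -> [23, 36]
enqueue(22) -> [23, 36, 22]
dequeue()->23, [36, 22]
enqueue(46) -> [36, 22, 46]
enqueue(21) -> [36, 22, 46, 21]
dequeue()->36, [22, 46, 21]
enqueue(14) -> [22, 46, 21, 14]

Final queue: [22, 46, 21, 14]


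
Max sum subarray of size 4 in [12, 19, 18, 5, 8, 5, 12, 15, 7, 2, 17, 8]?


[0:4]: 54
[1:5]: 50
[2:6]: 36
[3:7]: 30
[4:8]: 40
[5:9]: 39
[6:10]: 36
[7:11]: 41
[8:12]: 34

Max: 54 at [0:4]


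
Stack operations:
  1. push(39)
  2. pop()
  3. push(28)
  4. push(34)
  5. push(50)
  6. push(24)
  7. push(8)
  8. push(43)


push(39) -> [39]
pop()->39, []
push(28) -> [28]
push(34) -> [28, 34]
push(50) -> [28, 34, 50]
push(24) -> [28, 34, 50, 24]
push(8) -> [28, 34, 50, 24, 8]
push(43) -> [28, 34, 50, 24, 8, 43]

Final stack: [28, 34, 50, 24, 8, 43]


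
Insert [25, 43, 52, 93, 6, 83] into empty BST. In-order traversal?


Insert 25: root
Insert 43: R from 25
Insert 52: R from 25 -> R from 43
Insert 93: R from 25 -> R from 43 -> R from 52
Insert 6: L from 25
Insert 83: R from 25 -> R from 43 -> R from 52 -> L from 93

In-order: [6, 25, 43, 52, 83, 93]


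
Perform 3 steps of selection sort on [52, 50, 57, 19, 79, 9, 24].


Initial: [52, 50, 57, 19, 79, 9, 24]
Step 1: min=9 at 5
  Swap: [9, 50, 57, 19, 79, 52, 24]
Step 2: min=19 at 3
  Swap: [9, 19, 57, 50, 79, 52, 24]
Step 3: min=24 at 6
  Swap: [9, 19, 24, 50, 79, 52, 57]

After 3 steps: [9, 19, 24, 50, 79, 52, 57]


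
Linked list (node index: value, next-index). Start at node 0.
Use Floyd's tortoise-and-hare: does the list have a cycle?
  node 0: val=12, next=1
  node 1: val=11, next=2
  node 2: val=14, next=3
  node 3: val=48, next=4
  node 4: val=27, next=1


Floyd's tortoise (slow, +1) and hare (fast, +2):
  init: slow=0, fast=0
  step 1: slow=1, fast=2
  step 2: slow=2, fast=4
  step 3: slow=3, fast=2
  step 4: slow=4, fast=4
  slow == fast at node 4: cycle detected

Cycle: yes


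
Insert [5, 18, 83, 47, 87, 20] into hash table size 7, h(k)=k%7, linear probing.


Insert 5: h=5 -> slot 5
Insert 18: h=4 -> slot 4
Insert 83: h=6 -> slot 6
Insert 47: h=5, 2 probes -> slot 0
Insert 87: h=3 -> slot 3
Insert 20: h=6, 2 probes -> slot 1

Table: [47, 20, None, 87, 18, 5, 83]


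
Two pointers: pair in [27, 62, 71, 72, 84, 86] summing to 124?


lo=0(27)+hi=5(86)=113
lo=1(62)+hi=5(86)=148
lo=1(62)+hi=4(84)=146
lo=1(62)+hi=3(72)=134
lo=1(62)+hi=2(71)=133

No pair found


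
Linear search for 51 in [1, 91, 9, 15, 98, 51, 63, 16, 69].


i=0: 1!=51
i=1: 91!=51
i=2: 9!=51
i=3: 15!=51
i=4: 98!=51
i=5: 51==51 found!

Found at 5, 6 comps


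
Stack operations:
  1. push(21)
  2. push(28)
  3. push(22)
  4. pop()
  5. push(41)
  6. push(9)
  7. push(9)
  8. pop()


push(21) -> [21]
push(28) -> [21, 28]
push(22) -> [21, 28, 22]
pop()->22, [21, 28]
push(41) -> [21, 28, 41]
push(9) -> [21, 28, 41, 9]
push(9) -> [21, 28, 41, 9, 9]
pop()->9, [21, 28, 41, 9]

Final stack: [21, 28, 41, 9]


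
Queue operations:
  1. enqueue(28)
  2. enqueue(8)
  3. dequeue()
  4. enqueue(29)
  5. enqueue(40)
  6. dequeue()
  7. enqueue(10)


enqueue(28) -> [28]
enqueue(8) -> [28, 8]
dequeue()->28, [8]
enqueue(29) -> [8, 29]
enqueue(40) -> [8, 29, 40]
dequeue()->8, [29, 40]
enqueue(10) -> [29, 40, 10]

Final queue: [29, 40, 10]


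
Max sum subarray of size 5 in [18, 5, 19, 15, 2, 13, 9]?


[0:5]: 59
[1:6]: 54
[2:7]: 58

Max: 59 at [0:5]


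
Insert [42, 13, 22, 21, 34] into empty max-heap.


Insert 42: [42]
Insert 13: [42, 13]
Insert 22: [42, 13, 22]
Insert 21: [42, 21, 22, 13]
Insert 34: [42, 34, 22, 13, 21]

Final heap: [42, 34, 22, 13, 21]


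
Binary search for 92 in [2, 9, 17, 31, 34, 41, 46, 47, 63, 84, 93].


Step 1: lo=0, hi=10, mid=5, val=41
Step 2: lo=6, hi=10, mid=8, val=63
Step 3: lo=9, hi=10, mid=9, val=84
Step 4: lo=10, hi=10, mid=10, val=93

Not found


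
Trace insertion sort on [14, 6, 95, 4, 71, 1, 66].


Initial: [14, 6, 95, 4, 71, 1, 66]
Insert 6: [6, 14, 95, 4, 71, 1, 66]
Insert 95: [6, 14, 95, 4, 71, 1, 66]
Insert 4: [4, 6, 14, 95, 71, 1, 66]
Insert 71: [4, 6, 14, 71, 95, 1, 66]
Insert 1: [1, 4, 6, 14, 71, 95, 66]
Insert 66: [1, 4, 6, 14, 66, 71, 95]

Sorted: [1, 4, 6, 14, 66, 71, 95]


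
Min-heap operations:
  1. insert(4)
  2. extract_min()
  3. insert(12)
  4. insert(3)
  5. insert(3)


insert(4) -> [4]
extract_min()->4, []
insert(12) -> [12]
insert(3) -> [3, 12]
insert(3) -> [3, 12, 3]

Final heap: [3, 12, 3]


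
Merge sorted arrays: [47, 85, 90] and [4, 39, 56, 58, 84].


Take 4 from B
Take 39 from B
Take 47 from A
Take 56 from B
Take 58 from B
Take 84 from B

Merged: [4, 39, 47, 56, 58, 84, 85, 90]


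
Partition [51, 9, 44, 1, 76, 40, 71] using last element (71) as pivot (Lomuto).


Pivot: 71
  51 <= 71: advance i (no swap)
  9 <= 71: advance i (no swap)
  44 <= 71: advance i (no swap)
  1 <= 71: advance i (no swap)
  40 <= 71: swap -> [51, 9, 44, 1, 40, 76, 71]
Place pivot at 5: [51, 9, 44, 1, 40, 71, 76]

Partitioned: [51, 9, 44, 1, 40, 71, 76]


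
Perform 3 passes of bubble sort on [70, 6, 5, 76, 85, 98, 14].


Initial: [70, 6, 5, 76, 85, 98, 14]
Pass 1: [6, 5, 70, 76, 85, 14, 98] (3 swaps)
Pass 2: [5, 6, 70, 76, 14, 85, 98] (2 swaps)
Pass 3: [5, 6, 70, 14, 76, 85, 98] (1 swaps)

After 3 passes: [5, 6, 70, 14, 76, 85, 98]


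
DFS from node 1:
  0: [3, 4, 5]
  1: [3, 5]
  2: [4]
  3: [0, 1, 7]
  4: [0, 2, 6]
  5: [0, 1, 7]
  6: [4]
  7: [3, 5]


Visit 1, push [5, 3]
Visit 3, push [7, 0]
Visit 0, push [5, 4]
Visit 4, push [6, 2]
Visit 2, push []
Visit 6, push []
Visit 5, push [7]
Visit 7, push []

DFS order: [1, 3, 0, 4, 2, 6, 5, 7]


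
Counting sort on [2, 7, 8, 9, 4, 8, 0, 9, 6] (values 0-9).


Input: [2, 7, 8, 9, 4, 8, 0, 9, 6]
Counts: [1, 0, 1, 0, 1, 0, 1, 1, 2, 2]

Sorted: [0, 2, 4, 6, 7, 8, 8, 9, 9]


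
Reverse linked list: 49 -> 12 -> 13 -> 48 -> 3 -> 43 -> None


Step 1: curr=49, set curr.next=prev(None) | reversed so far: 49
Step 2: curr=12, set curr.next=prev(49) | reversed so far: 12 -> 49
Step 3: curr=13, set curr.next=prev(12) | reversed so far: 13 -> 12 -> 49
Step 4: curr=48, set curr.next=prev(13) | reversed so far: 48 -> 13 -> 12 -> 49
Step 5: curr=3, set curr.next=prev(48) | reversed so far: 3 -> 48 -> 13 -> 12 -> 49
Step 6: curr=43, set curr.next=prev(3) | reversed so far: 43 -> 3 -> 48 -> 13 -> 12 -> 49

43 -> 3 -> 48 -> 13 -> 12 -> 49 -> None


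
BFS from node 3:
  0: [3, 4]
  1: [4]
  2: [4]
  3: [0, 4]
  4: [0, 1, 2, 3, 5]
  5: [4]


Visit 3, enqueue [0, 4]
Visit 0, enqueue []
Visit 4, enqueue [1, 2, 5]
Visit 1, enqueue []
Visit 2, enqueue []
Visit 5, enqueue []

BFS order: [3, 0, 4, 1, 2, 5]


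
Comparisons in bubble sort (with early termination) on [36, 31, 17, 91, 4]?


Algorithm: bubble sort (with early termination)
Input: [36, 31, 17, 91, 4]
Sorted: [4, 17, 31, 36, 91]

10


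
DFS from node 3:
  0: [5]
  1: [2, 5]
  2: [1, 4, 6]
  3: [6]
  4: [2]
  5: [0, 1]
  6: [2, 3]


Visit 3, push [6]
Visit 6, push [2]
Visit 2, push [4, 1]
Visit 1, push [5]
Visit 5, push [0]
Visit 0, push []
Visit 4, push []

DFS order: [3, 6, 2, 1, 5, 0, 4]


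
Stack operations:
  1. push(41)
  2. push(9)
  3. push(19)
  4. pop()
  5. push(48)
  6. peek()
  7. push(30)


push(41) -> [41]
push(9) -> [41, 9]
push(19) -> [41, 9, 19]
pop()->19, [41, 9]
push(48) -> [41, 9, 48]
peek()->48
push(30) -> [41, 9, 48, 30]

Final stack: [41, 9, 48, 30]


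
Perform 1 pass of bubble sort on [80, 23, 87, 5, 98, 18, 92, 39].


Initial: [80, 23, 87, 5, 98, 18, 92, 39]
Pass 1: [23, 80, 5, 87, 18, 92, 39, 98] (5 swaps)

After 1 pass: [23, 80, 5, 87, 18, 92, 39, 98]


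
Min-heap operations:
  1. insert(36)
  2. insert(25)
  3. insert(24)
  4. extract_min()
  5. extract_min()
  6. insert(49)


insert(36) -> [36]
insert(25) -> [25, 36]
insert(24) -> [24, 36, 25]
extract_min()->24, [25, 36]
extract_min()->25, [36]
insert(49) -> [36, 49]

Final heap: [36, 49]


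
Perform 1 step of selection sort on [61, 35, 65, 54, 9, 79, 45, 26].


Initial: [61, 35, 65, 54, 9, 79, 45, 26]
Step 1: min=9 at 4
  Swap: [9, 35, 65, 54, 61, 79, 45, 26]

After 1 step: [9, 35, 65, 54, 61, 79, 45, 26]


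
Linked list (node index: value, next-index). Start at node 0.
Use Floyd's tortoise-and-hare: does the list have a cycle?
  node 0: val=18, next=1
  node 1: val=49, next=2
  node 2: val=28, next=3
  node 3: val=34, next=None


Floyd's tortoise (slow, +1) and hare (fast, +2):
  init: slow=0, fast=0
  step 1: slow=1, fast=2
  step 2: fast 2->3->None, no cycle

Cycle: no


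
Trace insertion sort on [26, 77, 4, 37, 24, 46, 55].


Initial: [26, 77, 4, 37, 24, 46, 55]
Insert 77: [26, 77, 4, 37, 24, 46, 55]
Insert 4: [4, 26, 77, 37, 24, 46, 55]
Insert 37: [4, 26, 37, 77, 24, 46, 55]
Insert 24: [4, 24, 26, 37, 77, 46, 55]
Insert 46: [4, 24, 26, 37, 46, 77, 55]
Insert 55: [4, 24, 26, 37, 46, 55, 77]

Sorted: [4, 24, 26, 37, 46, 55, 77]
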